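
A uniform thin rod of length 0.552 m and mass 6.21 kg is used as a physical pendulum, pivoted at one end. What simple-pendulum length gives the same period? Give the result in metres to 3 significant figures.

The equivalent simple-pendulum length is L_eq = I/(md), where I is about the pivot and d = 0.2760 m.
I_cm = (1/12)mL² = 0.1577 kg·m², so I = I_cm + md² = 0.1577 + 0.4731 = 0.6307 kg·m².
L_eq = 0.6307/(6.21 × 0.2760) = 0.368 m.

0.368 m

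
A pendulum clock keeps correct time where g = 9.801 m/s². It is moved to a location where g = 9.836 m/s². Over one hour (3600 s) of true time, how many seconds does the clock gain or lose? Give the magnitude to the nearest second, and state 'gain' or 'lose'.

The clock's period scales as T ∝ 1/√g, so T'/T = √(9.801/9.836) = 0.998219.
In 3600 s of true time the clock registers 3600/0.998219 = 3606.4 s, so it gains 6 s.

gain 6 s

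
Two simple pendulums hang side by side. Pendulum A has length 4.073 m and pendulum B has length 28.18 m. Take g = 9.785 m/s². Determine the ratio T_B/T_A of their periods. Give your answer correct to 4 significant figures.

T ∝ √L, so T_B/T_A = √(L_B/L_A) = √(28.18/4.073) = 2.630.

2.630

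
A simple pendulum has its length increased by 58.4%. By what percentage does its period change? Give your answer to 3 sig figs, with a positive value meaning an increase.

25.9%

T ∝ √L, so T'/T = √(1.584) = 1.259.
Percentage change in T = (1.259 − 1) × 100% = 25.9%.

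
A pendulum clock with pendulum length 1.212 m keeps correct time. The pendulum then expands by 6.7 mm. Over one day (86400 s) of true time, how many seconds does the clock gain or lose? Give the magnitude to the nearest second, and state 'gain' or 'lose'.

lose 238 s

T ∝ √L, so T'/T = √(1.21870/1.212) = 1.00276.
In 86400 s of true time the clock registers 86400/1.00276 = 86162.2 s, so it loses 238 s.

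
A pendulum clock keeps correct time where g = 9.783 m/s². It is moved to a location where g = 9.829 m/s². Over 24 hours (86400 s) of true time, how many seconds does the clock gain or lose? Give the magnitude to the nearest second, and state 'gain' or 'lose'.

gain 203 s

The clock's period scales as T ∝ 1/√g, so T'/T = √(9.783/9.829) = 0.997657.
In 86400 s of true time the clock registers 86400/0.997657 = 86602.9 s, so it gains 203 s.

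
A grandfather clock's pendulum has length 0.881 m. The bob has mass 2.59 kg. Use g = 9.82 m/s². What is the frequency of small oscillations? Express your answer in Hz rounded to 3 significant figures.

0.531 Hz

T = 2π√(L/g) = 2π√(0.881/9.82) = 1.882 s, so f = 1/T = 0.531 Hz.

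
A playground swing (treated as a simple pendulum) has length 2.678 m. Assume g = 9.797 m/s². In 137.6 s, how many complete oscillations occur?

T = 2π√(L/g) = 2π√(2.678/9.797) = 3.2850 s.
Number of complete oscillations = ⌊137.6/3.2850⌋ = ⌊41.887⌋ = 41.

41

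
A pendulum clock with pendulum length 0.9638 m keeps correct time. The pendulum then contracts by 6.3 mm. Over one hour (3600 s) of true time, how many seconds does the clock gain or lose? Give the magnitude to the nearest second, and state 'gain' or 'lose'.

gain 12 s

T ∝ √L, so T'/T = √(0.95750/0.9638) = 0.996726.
In 3600 s of true time the clock registers 3600/0.996726 = 3611.8 s, so it gains 12 s.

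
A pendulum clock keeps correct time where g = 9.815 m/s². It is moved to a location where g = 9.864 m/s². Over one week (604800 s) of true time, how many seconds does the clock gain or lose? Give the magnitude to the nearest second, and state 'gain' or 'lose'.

The clock's period scales as T ∝ 1/√g, so T'/T = √(9.815/9.864) = 0.997513.
In 604800 s of true time the clock registers 604800/0.997513 = 606307.8 s, so it gains 1508 s.

gain 1508 s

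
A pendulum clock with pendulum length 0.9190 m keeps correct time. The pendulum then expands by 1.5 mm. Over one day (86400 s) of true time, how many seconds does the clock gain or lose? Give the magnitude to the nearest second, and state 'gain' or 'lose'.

lose 70 s

T ∝ √L, so T'/T = √(0.92050/0.9190) = 1.00082.
In 86400 s of true time the clock registers 86400/1.00082 = 86329.6 s, so it loses 70 s.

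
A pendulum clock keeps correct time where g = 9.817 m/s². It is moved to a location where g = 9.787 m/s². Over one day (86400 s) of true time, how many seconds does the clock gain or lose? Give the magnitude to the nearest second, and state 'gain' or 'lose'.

The clock's period scales as T ∝ 1/√g, so T'/T = √(9.817/9.787) = 1.00153.
In 86400 s of true time the clock registers 86400/1.00153 = 86267.9 s, so it loses 132 s.

lose 132 s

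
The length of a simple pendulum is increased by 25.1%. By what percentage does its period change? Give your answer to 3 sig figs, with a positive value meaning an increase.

T ∝ √L, so T'/T = √(1.251) = 1.118.
Percentage change in T = (1.118 − 1) × 100% = 11.8%.

11.8%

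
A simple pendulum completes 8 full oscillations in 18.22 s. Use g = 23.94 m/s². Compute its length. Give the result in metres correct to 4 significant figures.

T = 18.22/8 = 2.2775 s.
From T = 2π√(L/g), L = gT²/(4π²) = 23.94 × 2.2775²/(4π²) = 3.145 m.

3.145 m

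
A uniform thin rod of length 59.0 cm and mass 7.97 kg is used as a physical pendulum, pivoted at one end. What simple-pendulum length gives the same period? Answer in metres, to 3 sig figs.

The equivalent simple-pendulum length is L_eq = I/(md), where I is about the pivot and d = 0.2950 m.
I_cm = (1/12)mL² = 0.2312 kg·m², so I = I_cm + md² = 0.2312 + 0.6936 = 0.9248 kg·m².
L_eq = 0.9248/(7.97 × 0.2950) = 0.393 m.

0.393 m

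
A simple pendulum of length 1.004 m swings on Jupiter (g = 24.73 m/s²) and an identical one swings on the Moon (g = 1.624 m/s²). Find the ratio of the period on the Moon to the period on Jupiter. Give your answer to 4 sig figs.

3.902

T ∝ 1/√g, so T₂/T₁ = √(g₁/g₂) = √(24.73/1.624) = 3.902.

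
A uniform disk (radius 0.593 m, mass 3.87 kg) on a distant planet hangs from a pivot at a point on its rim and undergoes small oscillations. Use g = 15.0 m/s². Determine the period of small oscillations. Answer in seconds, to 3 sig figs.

I_cm = ½mr² = 0.6804 kg·m². The pivot is at distance d = 0.593 m from the centre of mass.
By the parallel-axis theorem, I = I_cm + md² = 0.6804 + 1.361 = 2.041 kg·m².
T = 2π√(I/(mgd)) = 2π√(2.041/(3.87 × 15.0 × 0.593)) = 1.53 s.

1.53 s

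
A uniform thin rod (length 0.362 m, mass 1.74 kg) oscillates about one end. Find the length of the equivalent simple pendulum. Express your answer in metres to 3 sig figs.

The equivalent simple-pendulum length is L_eq = I/(md), where I is about the pivot and d = 0.1810 m.
I_cm = (1/12)mL² = 0.01900 kg·m², so I = I_cm + md² = 0.01900 + 0.05700 = 0.07601 kg·m².
L_eq = 0.07601/(1.74 × 0.1810) = 0.241 m.

0.241 m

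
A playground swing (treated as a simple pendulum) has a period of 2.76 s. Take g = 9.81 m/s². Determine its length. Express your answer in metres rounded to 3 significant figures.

From T = 2π√(L/g), L = gT²/(4π²) = 9.81 × 2.760²/(4π²) = 1.89 m.

1.89 m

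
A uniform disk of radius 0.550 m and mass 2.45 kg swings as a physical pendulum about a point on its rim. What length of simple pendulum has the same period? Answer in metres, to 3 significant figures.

0.825 m

The equivalent simple-pendulum length is L_eq = I/(md), where I is about the pivot and d = 0.5500 m.
I_cm = ½mR² = 0.3706 kg·m², so I = I_cm + md² = 0.3706 + 0.7411 = 1.112 kg·m².
L_eq = 1.112/(2.45 × 0.5500) = 0.825 m.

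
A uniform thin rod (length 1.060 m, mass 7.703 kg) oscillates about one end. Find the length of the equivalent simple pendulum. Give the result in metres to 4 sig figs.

The equivalent simple-pendulum length is L_eq = I/(md), where I is about the pivot and d = 0.53000 m.
I_cm = (1/12)mL² = 0.72126 kg·m², so I = I_cm + md² = 0.72126 + 2.1638 = 2.8850 kg·m².
L_eq = 2.8850/(7.703 × 0.53000) = 0.7067 m.

0.7067 m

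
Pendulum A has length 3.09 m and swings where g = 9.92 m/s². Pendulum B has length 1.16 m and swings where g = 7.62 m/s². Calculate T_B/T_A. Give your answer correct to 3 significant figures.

0.699

T = 2π√(L/g), so T_B/T_A = √((L_B/g_B)/(L_A/g_A)) = √((1.16/7.62)/(3.09/9.92)) = 0.699.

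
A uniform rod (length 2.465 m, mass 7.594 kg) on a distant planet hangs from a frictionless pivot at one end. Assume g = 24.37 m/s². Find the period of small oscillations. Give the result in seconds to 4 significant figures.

1.632 s

For a physical pendulum T = 2π√(I/(mgd)), with d = 1.2325 m from pivot to centre of mass.
I_cm = mL²/12 = 7.594 × 2.465²/12 = 3.8452 kg·m²; I = I_cm + md² = 3.8452 + 7.594 × 1.2325² = 15.381 kg·m².
T = 2π√(15.381/(7.594 × 24.37 × 1.2325)) = 1.632 s.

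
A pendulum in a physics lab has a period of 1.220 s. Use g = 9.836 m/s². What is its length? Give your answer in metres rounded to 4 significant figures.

0.3708 m

From T = 2π√(L/g), L = gT²/(4π²) = 9.836 × 1.2200²/(4π²) = 0.3708 m.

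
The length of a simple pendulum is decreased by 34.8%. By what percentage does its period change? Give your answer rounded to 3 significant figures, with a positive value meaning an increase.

T ∝ √L, so T'/T = √(0.6520) = 0.8075.
Percentage change in T = (0.8075 − 1) × 100% = -19.3%.

-19.3%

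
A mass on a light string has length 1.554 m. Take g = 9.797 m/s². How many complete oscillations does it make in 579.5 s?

T = 2π√(L/g) = 2π√(1.554/9.797) = 2.5024 s.
Number of complete oscillations = ⌊579.5/2.5024⌋ = ⌊231.58⌋ = 231.

231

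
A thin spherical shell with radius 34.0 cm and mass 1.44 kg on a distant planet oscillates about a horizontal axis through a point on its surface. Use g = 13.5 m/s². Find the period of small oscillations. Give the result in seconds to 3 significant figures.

I_cm = (2/3)mr² = 0.1110 kg·m². The pivot is at distance d = 0.340 m from the centre of mass.
By the parallel-axis theorem, I = I_cm + md² = 0.1110 + 0.1665 = 0.2774 kg·m².
T = 2π√(I/(mgd)) = 2π√(0.2774/(1.44 × 13.5 × 0.340)) = 1.29 s.

1.29 s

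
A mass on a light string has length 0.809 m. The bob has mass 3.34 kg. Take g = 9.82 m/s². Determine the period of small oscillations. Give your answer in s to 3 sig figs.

1.80 s

T = 2π√(L/g) = 2π√(0.809/9.82) = 2π × 0.2870 = 1.80 s.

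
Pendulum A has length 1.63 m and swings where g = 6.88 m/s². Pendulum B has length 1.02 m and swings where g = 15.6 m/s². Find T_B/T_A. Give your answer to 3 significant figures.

0.525

T = 2π√(L/g), so T_B/T_A = √((L_B/g_B)/(L_A/g_A)) = √((1.02/15.6)/(1.63/6.88)) = 0.525.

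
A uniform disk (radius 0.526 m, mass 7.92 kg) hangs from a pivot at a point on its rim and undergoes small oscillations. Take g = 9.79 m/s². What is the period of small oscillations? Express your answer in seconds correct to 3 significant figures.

1.78 s

I_cm = ½mr² = 1.096 kg·m². The pivot is at distance d = 0.526 m from the centre of mass.
By the parallel-axis theorem, I = I_cm + md² = 1.096 + 2.191 = 3.287 kg·m².
T = 2π√(I/(mgd)) = 2π√(3.287/(7.92 × 9.79 × 0.526)) = 1.78 s.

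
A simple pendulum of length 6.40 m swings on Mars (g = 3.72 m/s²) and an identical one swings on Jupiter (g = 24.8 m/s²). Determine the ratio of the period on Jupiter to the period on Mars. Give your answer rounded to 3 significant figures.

0.387

T ∝ 1/√g, so T₂/T₁ = √(g₁/g₂) = √(3.72/24.8) = 0.387.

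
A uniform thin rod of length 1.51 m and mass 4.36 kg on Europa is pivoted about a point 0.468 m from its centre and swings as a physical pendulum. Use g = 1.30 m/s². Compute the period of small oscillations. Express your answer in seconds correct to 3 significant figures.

For a physical pendulum T = 2π√(I/(mgd)), with d = 0.4680 m from pivot to centre of mass.
I_cm = mL²/12 = 4.36 × 1.51²/12 = 0.8284 kg·m²; I = I_cm + md² = 0.8284 + 4.36 × 0.4680² = 1.783 kg·m².
T = 2π√(1.783/(4.36 × 1.30 × 0.4680)) = 5.15 s.

5.15 s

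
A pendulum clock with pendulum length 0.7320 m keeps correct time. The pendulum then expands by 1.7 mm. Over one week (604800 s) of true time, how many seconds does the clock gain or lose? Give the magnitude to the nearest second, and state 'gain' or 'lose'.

lose 701 s

T ∝ √L, so T'/T = √(0.73370/0.7320) = 1.00116.
In 604800 s of true time the clock registers 604800/1.00116 = 604098.9 s, so it loses 701 s.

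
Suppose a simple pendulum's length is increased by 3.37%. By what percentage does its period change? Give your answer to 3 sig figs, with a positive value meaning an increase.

T ∝ √L, so T'/T = √(1.034) = 1.017.
Percentage change in T = (1.017 − 1) × 100% = 1.67%.

1.67%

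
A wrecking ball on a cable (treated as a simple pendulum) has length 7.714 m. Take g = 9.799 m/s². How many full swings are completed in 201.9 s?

T = 2π√(L/g) = 2π√(7.714/9.799) = 5.5748 s.
Number of complete oscillations = ⌊201.9/5.5748⌋ = ⌊36.217⌋ = 36.

36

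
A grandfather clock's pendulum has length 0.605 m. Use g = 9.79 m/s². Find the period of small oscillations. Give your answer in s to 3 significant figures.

T = 2π√(L/g) = 2π√(0.605/9.79) = 2π × 0.2486 = 1.56 s.

1.56 s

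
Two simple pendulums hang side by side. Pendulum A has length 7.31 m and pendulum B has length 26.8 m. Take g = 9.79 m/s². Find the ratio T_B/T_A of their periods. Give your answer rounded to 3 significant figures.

1.91

T ∝ √L, so T_B/T_A = √(L_B/L_A) = √(26.8/7.31) = 1.91.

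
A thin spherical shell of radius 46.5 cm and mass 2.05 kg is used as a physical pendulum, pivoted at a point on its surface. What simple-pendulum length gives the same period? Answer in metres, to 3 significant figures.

0.775 m

The equivalent simple-pendulum length is L_eq = I/(md), where I is about the pivot and d = 0.4650 m.
I_cm = (2/3)mR² = 0.2955 kg·m², so I = I_cm + md² = 0.2955 + 0.4433 = 0.7388 kg·m².
L_eq = 0.7388/(2.05 × 0.4650) = 0.775 m.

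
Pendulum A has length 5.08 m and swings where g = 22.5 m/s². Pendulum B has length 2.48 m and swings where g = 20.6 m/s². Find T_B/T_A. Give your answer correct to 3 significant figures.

0.730

T = 2π√(L/g), so T_B/T_A = √((L_B/g_B)/(L_A/g_A)) = √((2.48/20.6)/(5.08/22.5)) = 0.730.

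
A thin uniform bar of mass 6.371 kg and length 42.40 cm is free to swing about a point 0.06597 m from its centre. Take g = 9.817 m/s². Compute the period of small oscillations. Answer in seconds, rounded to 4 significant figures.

For a physical pendulum T = 2π√(I/(mgd)), with d = 0.065970 m from pivot to centre of mass.
I_cm = mL²/12 = 6.371 × 0.4240²/12 = 0.095446 kg·m²; I = I_cm + md² = 0.095446 + 6.371 × 0.065970² = 0.12317 kg·m².
T = 2π√(0.12317/(6.371 × 9.817 × 0.065970)) = 1.086 s.

1.086 s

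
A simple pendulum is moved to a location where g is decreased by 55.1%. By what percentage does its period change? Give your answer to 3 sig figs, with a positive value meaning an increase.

49.2%

T ∝ 1/√g, so T'/T = 1/√(0.4490) = 1.492.
Percentage change in T = (1.492 − 1) × 100% = 49.2%.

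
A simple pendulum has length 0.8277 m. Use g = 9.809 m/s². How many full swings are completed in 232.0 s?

T = 2π√(L/g) = 2π√(0.8277/9.809) = 1.8252 s.
Number of complete oscillations = ⌊232.0/1.8252⌋ = ⌊127.11⌋ = 127.

127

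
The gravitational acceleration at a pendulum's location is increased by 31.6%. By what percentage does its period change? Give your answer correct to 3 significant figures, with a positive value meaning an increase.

-12.8%

T ∝ 1/√g, so T'/T = 1/√(1.316) = 0.8717.
Percentage change in T = (0.8717 − 1) × 100% = -12.8%.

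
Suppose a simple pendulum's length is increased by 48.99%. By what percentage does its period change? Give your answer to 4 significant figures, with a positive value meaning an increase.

T ∝ √L, so T'/T = √(1.4899) = 1.2206.
Percentage change in T = (1.2206 − 1) × 100% = 22.06%.

22.06%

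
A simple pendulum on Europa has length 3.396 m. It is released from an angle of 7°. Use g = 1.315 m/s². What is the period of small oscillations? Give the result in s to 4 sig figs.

10.10 s

T = 2π√(L/g) = 2π√(3.396/1.315) = 2π × 1.6070 = 10.10 s.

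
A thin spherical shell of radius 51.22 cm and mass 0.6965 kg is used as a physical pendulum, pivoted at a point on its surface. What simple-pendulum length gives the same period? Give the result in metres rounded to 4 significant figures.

0.8537 m

The equivalent simple-pendulum length is L_eq = I/(md), where I is about the pivot and d = 0.51220 m.
I_cm = (2/3)mR² = 0.12182 kg·m², so I = I_cm + md² = 0.12182 + 0.18273 = 0.30454 kg·m².
L_eq = 0.30454/(0.6965 × 0.51220) = 0.8537 m.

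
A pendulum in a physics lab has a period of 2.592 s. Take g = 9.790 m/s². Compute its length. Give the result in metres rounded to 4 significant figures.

1.666 m

From T = 2π√(L/g), L = gT²/(4π²) = 9.790 × 2.5920²/(4π²) = 1.666 m.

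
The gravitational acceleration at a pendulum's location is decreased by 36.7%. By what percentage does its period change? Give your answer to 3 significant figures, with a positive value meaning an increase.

T ∝ 1/√g, so T'/T = 1/√(0.6330) = 1.257.
Percentage change in T = (1.257 − 1) × 100% = 25.7%.

25.7%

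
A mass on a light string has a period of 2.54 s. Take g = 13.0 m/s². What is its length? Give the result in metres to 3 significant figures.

2.12 m

From T = 2π√(L/g), L = gT²/(4π²) = 13.0 × 2.540²/(4π²) = 2.12 m.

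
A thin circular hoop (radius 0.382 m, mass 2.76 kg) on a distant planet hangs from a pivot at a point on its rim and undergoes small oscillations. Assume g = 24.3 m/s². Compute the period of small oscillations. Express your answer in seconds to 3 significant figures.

I_cm = mr² = 0.4028 kg·m². The pivot is at distance d = 0.382 m from the centre of mass.
By the parallel-axis theorem, I = I_cm + md² = 0.4028 + 0.4028 = 0.8055 kg·m².
T = 2π√(I/(mgd)) = 2π√(0.8055/(2.76 × 24.3 × 0.382)) = 1.11 s.

1.11 s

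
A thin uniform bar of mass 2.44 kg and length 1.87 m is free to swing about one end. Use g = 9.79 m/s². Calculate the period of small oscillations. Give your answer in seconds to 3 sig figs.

2.24 s

For a physical pendulum T = 2π√(I/(mgd)), with d = 0.9350 m from pivot to centre of mass.
I_cm = mL²/12 = 2.44 × 1.87²/12 = 0.7110 kg·m²; I = I_cm + md² = 0.7110 + 2.44 × 0.9350² = 2.844 kg·m².
T = 2π√(2.844/(2.44 × 9.79 × 0.9350)) = 2.24 s.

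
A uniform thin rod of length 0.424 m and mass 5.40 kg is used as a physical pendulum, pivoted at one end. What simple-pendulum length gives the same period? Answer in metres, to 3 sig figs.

The equivalent simple-pendulum length is L_eq = I/(md), where I is about the pivot and d = 0.2120 m.
I_cm = (1/12)mL² = 0.08090 kg·m², so I = I_cm + md² = 0.08090 + 0.2427 = 0.3236 kg·m².
L_eq = 0.3236/(5.40 × 0.2120) = 0.283 m.

0.283 m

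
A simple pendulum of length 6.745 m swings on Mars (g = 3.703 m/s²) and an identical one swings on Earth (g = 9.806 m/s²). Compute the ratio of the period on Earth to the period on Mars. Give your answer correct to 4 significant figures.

T ∝ 1/√g, so T₂/T₁ = √(g₁/g₂) = √(3.703/9.806) = 0.6145.

0.6145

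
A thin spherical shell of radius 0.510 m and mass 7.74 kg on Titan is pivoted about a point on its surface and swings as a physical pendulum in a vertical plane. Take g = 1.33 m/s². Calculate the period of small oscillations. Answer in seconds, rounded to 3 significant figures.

I_cm = (2/3)mr² = 1.342 kg·m². The pivot is at distance d = 0.510 m from the centre of mass.
By the parallel-axis theorem, I = I_cm + md² = 1.342 + 2.013 = 3.355 kg·m².
T = 2π√(I/(mgd)) = 2π√(3.355/(7.74 × 1.33 × 0.510)) = 5.02 s.

5.02 s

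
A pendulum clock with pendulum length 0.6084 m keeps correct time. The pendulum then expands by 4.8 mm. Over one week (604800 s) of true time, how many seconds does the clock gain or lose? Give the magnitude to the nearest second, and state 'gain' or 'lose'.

T ∝ √L, so T'/T = √(0.61320/0.6084) = 1.00394.
In 604800 s of true time the clock registers 604800/1.00394 = 602428.2 s, so it loses 2372 s.

lose 2372 s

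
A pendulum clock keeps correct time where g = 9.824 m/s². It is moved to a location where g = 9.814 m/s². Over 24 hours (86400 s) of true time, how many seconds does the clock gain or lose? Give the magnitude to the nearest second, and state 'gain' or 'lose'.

lose 44 s

The clock's period scales as T ∝ 1/√g, so T'/T = √(9.824/9.814) = 1.00051.
In 86400 s of true time the clock registers 86400/1.00051 = 86356.0 s, so it loses 44 s.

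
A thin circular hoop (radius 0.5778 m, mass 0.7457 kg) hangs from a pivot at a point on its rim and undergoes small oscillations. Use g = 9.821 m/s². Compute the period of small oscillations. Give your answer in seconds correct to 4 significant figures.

I_cm = mr² = 0.24895 kg·m². The pivot is at distance d = 0.5778 m from the centre of mass.
By the parallel-axis theorem, I = I_cm + md² = 0.24895 + 0.24895 = 0.49791 kg·m².
T = 2π√(I/(mgd)) = 2π√(0.49791/(0.7457 × 9.821 × 0.5778)) = 2.155 s.

2.155 s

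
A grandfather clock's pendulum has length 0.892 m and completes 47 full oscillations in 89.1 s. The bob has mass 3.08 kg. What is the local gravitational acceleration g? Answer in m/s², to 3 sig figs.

9.80 m/s²

T = 89.1/47 = 1.896 s.
From T = 2π√(L/g), g = 4π²L/T² = 4π² × 0.892/1.896² = 9.80 m/s².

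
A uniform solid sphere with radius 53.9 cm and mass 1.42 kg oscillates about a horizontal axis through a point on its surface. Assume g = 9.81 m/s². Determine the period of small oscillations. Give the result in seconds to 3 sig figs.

1.74 s

I_cm = (2/5)mr² = 0.1650 kg·m². The pivot is at distance d = 0.539 m from the centre of mass.
By the parallel-axis theorem, I = I_cm + md² = 0.1650 + 0.4125 = 0.5776 kg·m².
T = 2π√(I/(mgd)) = 2π√(0.5776/(1.42 × 9.81 × 0.539)) = 1.74 s.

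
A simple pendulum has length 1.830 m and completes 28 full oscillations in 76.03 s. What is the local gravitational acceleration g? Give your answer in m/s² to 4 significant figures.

9.798 m/s²

T = 76.03/28 = 2.7154 s.
From T = 2π√(L/g), g = 4π²L/T² = 4π² × 1.830/2.7154² = 9.798 m/s².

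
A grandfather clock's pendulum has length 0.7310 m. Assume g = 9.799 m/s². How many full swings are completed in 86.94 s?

50

T = 2π√(L/g) = 2π√(0.7310/9.799) = 1.7161 s.
Number of complete oscillations = ⌊86.94/1.7161⌋ = ⌊50.661⌋ = 50.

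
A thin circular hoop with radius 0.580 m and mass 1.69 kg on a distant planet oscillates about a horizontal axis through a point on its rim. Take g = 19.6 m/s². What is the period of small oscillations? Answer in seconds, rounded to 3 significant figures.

I_cm = mr² = 0.5685 kg·m². The pivot is at distance d = 0.580 m from the centre of mass.
By the parallel-axis theorem, I = I_cm + md² = 0.5685 + 0.5685 = 1.137 kg·m².
T = 2π√(I/(mgd)) = 2π√(1.137/(1.69 × 19.6 × 0.580)) = 1.53 s.

1.53 s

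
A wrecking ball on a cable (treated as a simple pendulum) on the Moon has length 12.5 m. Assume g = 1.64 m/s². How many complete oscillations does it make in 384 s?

22

T = 2π√(L/g) = 2π√(12.5/1.64) = 17.35 s.
Number of complete oscillations = ⌊384/17.35⌋ = ⌊22.14⌋ = 22.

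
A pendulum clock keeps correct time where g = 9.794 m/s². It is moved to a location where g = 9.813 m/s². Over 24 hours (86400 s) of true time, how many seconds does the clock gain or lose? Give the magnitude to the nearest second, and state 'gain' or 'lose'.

The clock's period scales as T ∝ 1/√g, so T'/T = √(9.794/9.813) = 0.999031.
In 86400 s of true time the clock registers 86400/0.999031 = 86483.8 s, so it gains 84 s.

gain 84 s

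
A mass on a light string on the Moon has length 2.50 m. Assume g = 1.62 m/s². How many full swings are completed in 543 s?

69

T = 2π√(L/g) = 2π√(2.50/1.62) = 7.805 s.
Number of complete oscillations = ⌊543/7.805⌋ = ⌊69.57⌋ = 69.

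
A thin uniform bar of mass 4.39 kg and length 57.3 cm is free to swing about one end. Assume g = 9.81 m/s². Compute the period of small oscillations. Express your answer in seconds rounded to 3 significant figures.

For a physical pendulum T = 2π√(I/(mgd)), with d = 0.2865 m from pivot to centre of mass.
I_cm = mL²/12 = 4.39 × 0.573²/12 = 0.1201 kg·m²; I = I_cm + md² = 0.1201 + 4.39 × 0.2865² = 0.4805 kg·m².
T = 2π√(0.4805/(4.39 × 9.81 × 0.2865)) = 1.24 s.

1.24 s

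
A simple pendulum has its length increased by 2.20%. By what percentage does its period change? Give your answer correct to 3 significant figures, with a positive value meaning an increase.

T ∝ √L, so T'/T = √(1.022) = 1.011.
Percentage change in T = (1.011 − 1) × 100% = 1.09%.

1.09%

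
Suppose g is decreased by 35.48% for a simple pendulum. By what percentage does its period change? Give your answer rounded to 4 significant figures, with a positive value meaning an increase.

24.50%

T ∝ 1/√g, so T'/T = 1/√(0.64520) = 1.2450.
Percentage change in T = (1.2450 − 1) × 100% = 24.50%.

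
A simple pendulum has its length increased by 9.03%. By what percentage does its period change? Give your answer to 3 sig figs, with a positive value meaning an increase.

T ∝ √L, so T'/T = √(1.090) = 1.044.
Percentage change in T = (1.044 − 1) × 100% = 4.42%.

4.42%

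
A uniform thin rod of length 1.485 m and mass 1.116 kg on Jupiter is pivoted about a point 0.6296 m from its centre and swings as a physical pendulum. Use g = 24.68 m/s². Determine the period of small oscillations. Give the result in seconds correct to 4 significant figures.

1.214 s

For a physical pendulum T = 2π√(I/(mgd)), with d = 0.62960 m from pivot to centre of mass.
I_cm = mL²/12 = 1.116 × 1.485²/12 = 0.20509 kg·m²; I = I_cm + md² = 0.20509 + 1.116 × 0.62960² = 0.64746 kg·m².
T = 2π√(0.64746/(1.116 × 24.68 × 0.62960)) = 1.214 s.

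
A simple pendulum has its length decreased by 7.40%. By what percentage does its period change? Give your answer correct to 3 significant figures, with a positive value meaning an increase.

T ∝ √L, so T'/T = √(0.9260) = 0.9623.
Percentage change in T = (0.9623 − 1) × 100% = -3.77%.

-3.77%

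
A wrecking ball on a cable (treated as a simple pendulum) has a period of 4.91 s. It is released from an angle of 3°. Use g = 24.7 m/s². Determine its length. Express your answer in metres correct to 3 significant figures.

From T = 2π√(L/g), L = gT²/(4π²) = 24.7 × 4.910²/(4π²) = 15.1 m.

15.1 m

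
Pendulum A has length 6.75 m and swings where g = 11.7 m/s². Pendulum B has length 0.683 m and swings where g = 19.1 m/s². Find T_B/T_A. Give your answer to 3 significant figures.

0.249

T = 2π√(L/g), so T_B/T_A = √((L_B/g_B)/(L_A/g_A)) = √((0.683/19.1)/(6.75/11.7)) = 0.249.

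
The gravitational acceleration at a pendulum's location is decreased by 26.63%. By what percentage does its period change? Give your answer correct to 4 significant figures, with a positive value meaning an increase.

T ∝ 1/√g, so T'/T = 1/√(0.73370) = 1.1675.
Percentage change in T = (1.1675 − 1) × 100% = 16.75%.

16.75%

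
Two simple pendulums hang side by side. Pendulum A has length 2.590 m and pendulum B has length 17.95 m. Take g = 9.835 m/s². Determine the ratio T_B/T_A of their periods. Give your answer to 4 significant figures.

T ∝ √L, so T_B/T_A = √(L_B/L_A) = √(17.95/2.590) = 2.633.

2.633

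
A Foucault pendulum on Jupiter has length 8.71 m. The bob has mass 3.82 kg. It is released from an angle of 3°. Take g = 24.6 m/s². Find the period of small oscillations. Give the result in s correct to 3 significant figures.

T = 2π√(L/g) = 2π√(8.71/24.6) = 2π × 0.5950 = 3.74 s.

3.74 s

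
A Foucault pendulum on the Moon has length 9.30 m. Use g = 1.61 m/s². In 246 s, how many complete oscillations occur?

T = 2π√(L/g) = 2π√(9.30/1.61) = 15.10 s.
Number of complete oscillations = ⌊246/15.10⌋ = ⌊16.29⌋ = 16.

16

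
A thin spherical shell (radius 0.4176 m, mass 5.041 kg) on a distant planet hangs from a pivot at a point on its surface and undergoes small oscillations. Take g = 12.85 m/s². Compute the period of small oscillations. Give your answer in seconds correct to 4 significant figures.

I_cm = (2/3)mr² = 0.58607 kg·m². The pivot is at distance d = 0.4176 m from the centre of mass.
By the parallel-axis theorem, I = I_cm + md² = 0.58607 + 0.87910 = 1.4652 kg·m².
T = 2π√(I/(mgd)) = 2π√(1.4652/(5.041 × 12.85 × 0.4176)) = 1.462 s.

1.462 s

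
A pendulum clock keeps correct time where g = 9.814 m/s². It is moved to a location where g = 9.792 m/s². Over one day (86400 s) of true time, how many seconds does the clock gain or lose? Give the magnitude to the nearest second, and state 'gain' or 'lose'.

lose 97 s

The clock's period scales as T ∝ 1/√g, so T'/T = √(9.814/9.792) = 1.00112.
In 86400 s of true time the clock registers 86400/1.00112 = 86303.1 s, so it loses 97 s.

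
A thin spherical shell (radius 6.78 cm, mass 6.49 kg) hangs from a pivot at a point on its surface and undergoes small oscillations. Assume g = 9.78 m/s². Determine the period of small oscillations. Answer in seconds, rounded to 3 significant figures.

I_cm = (2/3)mr² = 0.01989 kg·m². The pivot is at distance d = 0.0678 m from the centre of mass.
By the parallel-axis theorem, I = I_cm + md² = 0.01989 + 0.02983 = 0.04972 kg·m².
T = 2π√(I/(mgd)) = 2π√(0.04972/(6.49 × 9.78 × 0.0678)) = 0.675 s.

0.675 s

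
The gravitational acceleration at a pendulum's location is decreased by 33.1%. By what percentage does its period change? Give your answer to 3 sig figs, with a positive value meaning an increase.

T ∝ 1/√g, so T'/T = 1/√(0.6690) = 1.223.
Percentage change in T = (1.223 − 1) × 100% = 22.3%.

22.3%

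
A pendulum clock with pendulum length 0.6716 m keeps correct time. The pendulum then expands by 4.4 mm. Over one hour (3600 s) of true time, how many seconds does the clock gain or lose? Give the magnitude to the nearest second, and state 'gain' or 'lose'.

lose 12 s

T ∝ √L, so T'/T = √(0.67600/0.6716) = 1.00327.
In 3600 s of true time the clock registers 3600/1.00327 = 3588.3 s, so it loses 12 s.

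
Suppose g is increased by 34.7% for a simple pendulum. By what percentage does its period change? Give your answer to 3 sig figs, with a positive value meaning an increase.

T ∝ 1/√g, so T'/T = 1/√(1.347) = 0.8616.
Percentage change in T = (0.8616 − 1) × 100% = -13.8%.

-13.8%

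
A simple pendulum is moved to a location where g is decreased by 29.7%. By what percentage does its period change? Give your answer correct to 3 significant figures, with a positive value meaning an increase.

T ∝ 1/√g, so T'/T = 1/√(0.7030) = 1.193.
Percentage change in T = (1.193 − 1) × 100% = 19.3%.

19.3%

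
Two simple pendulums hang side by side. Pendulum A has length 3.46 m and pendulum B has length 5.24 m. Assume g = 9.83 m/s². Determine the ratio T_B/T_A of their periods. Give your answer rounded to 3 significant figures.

1.23

T ∝ √L, so T_B/T_A = √(L_B/L_A) = √(5.24/3.46) = 1.23.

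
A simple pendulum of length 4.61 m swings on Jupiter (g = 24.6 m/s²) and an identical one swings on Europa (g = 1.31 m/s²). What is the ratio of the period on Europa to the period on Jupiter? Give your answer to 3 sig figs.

T ∝ 1/√g, so T₂/T₁ = √(g₁/g₂) = √(24.6/1.31) = 4.33.

4.33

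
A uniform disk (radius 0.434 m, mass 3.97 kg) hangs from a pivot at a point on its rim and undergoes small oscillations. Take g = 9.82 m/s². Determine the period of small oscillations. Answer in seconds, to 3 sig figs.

I_cm = ½mr² = 0.3739 kg·m². The pivot is at distance d = 0.434 m from the centre of mass.
By the parallel-axis theorem, I = I_cm + md² = 0.3739 + 0.7478 = 1.122 kg·m².
T = 2π√(I/(mgd)) = 2π√(1.122/(3.97 × 9.82 × 0.434)) = 1.62 s.

1.62 s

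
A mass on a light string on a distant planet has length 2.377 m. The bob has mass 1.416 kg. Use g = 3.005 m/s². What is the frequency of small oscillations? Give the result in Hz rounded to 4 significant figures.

T = 2π√(L/g) = 2π√(2.377/3.005) = 5.5882 s, so f = 1/T = 0.1789 Hz.

0.1789 Hz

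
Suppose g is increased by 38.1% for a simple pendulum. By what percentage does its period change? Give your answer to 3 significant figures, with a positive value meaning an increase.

T ∝ 1/√g, so T'/T = 1/√(1.381) = 0.8509.
Percentage change in T = (0.8509 − 1) × 100% = -14.9%.

-14.9%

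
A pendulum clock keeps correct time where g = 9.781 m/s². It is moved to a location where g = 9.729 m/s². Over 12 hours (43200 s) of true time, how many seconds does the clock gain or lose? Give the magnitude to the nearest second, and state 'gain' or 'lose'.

lose 115 s

The clock's period scales as T ∝ 1/√g, so T'/T = √(9.781/9.729) = 1.00267.
In 43200 s of true time the clock registers 43200/1.00267 = 43085.0 s, so it loses 115 s.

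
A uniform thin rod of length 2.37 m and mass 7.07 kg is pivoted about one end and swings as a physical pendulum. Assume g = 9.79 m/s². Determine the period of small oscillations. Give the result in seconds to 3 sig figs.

For a physical pendulum T = 2π√(I/(mgd)), with d = 1.185 m from pivot to centre of mass.
I_cm = mL²/12 = 7.07 × 2.37²/12 = 3.309 kg·m²; I = I_cm + md² = 3.309 + 7.07 × 1.185² = 13.24 kg·m².
T = 2π√(13.24/(7.07 × 9.79 × 1.185)) = 2.52 s.

2.52 s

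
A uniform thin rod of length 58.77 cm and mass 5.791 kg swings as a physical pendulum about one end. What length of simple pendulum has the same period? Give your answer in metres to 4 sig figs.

The equivalent simple-pendulum length is L_eq = I/(md), where I is about the pivot and d = 0.29385 m.
I_cm = (1/12)mL² = 0.16668 kg·m², so I = I_cm + md² = 0.16668 + 0.50004 = 0.66672 kg·m².
L_eq = 0.66672/(5.791 × 0.29385) = 0.3918 m.

0.3918 m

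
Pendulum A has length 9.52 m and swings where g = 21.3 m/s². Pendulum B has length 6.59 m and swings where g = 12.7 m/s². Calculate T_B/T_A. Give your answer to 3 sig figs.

T = 2π√(L/g), so T_B/T_A = √((L_B/g_B)/(L_A/g_A)) = √((6.59/12.7)/(9.52/21.3)) = 1.08.

1.08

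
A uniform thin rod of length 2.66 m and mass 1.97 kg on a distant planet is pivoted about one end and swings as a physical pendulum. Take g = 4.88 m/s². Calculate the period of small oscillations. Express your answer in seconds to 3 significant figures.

3.79 s

For a physical pendulum T = 2π√(I/(mgd)), with d = 1.330 m from pivot to centre of mass.
I_cm = mL²/12 = 1.97 × 2.66²/12 = 1.162 kg·m²; I = I_cm + md² = 1.162 + 1.97 × 1.330² = 4.646 kg·m².
T = 2π√(4.646/(1.97 × 4.88 × 1.330)) = 3.79 s.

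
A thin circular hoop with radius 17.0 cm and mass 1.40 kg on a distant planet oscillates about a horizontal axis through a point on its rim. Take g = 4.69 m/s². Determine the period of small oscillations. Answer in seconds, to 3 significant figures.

1.69 s

I_cm = mr² = 0.04046 kg·m². The pivot is at distance d = 0.170 m from the centre of mass.
By the parallel-axis theorem, I = I_cm + md² = 0.04046 + 0.04046 = 0.08092 kg·m².
T = 2π√(I/(mgd)) = 2π√(0.08092/(1.40 × 4.69 × 0.170)) = 1.69 s.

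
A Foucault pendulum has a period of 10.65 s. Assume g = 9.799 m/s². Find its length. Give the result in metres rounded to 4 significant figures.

From T = 2π√(L/g), L = gT²/(4π²) = 9.799 × 10.650²/(4π²) = 28.15 m.

28.15 m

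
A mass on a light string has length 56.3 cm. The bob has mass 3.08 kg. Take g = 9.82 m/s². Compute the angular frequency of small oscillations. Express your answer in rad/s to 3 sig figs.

ω = √(g/L) = √(9.82/0.563) = 4.18 rad/s.

4.18 rad/s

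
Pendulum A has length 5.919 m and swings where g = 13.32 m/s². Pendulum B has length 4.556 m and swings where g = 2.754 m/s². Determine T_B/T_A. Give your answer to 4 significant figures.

1.929

T = 2π√(L/g), so T_B/T_A = √((L_B/g_B)/(L_A/g_A)) = √((4.556/2.754)/(5.919/13.32)) = 1.929.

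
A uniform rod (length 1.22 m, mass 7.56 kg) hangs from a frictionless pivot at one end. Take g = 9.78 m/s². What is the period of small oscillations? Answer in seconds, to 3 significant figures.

1.81 s

For a physical pendulum T = 2π√(I/(mgd)), with d = 0.6100 m from pivot to centre of mass.
I_cm = mL²/12 = 7.56 × 1.22²/12 = 0.9377 kg·m²; I = I_cm + md² = 0.9377 + 7.56 × 0.6100² = 3.751 kg·m².
T = 2π√(3.751/(7.56 × 9.78 × 0.6100)) = 1.81 s.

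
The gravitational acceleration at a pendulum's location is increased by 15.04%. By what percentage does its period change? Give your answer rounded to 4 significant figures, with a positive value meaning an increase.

-6.766%

T ∝ 1/√g, so T'/T = 1/√(1.1504) = 0.93234.
Percentage change in T = (0.93234 − 1) × 100% = -6.766%.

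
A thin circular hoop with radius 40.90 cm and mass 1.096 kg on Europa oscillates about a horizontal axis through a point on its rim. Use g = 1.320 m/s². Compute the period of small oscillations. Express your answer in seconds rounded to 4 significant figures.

I_cm = mr² = 0.18334 kg·m². The pivot is at distance d = 0.4090 m from the centre of mass.
By the parallel-axis theorem, I = I_cm + md² = 0.18334 + 0.18334 = 0.36668 kg·m².
T = 2π√(I/(mgd)) = 2π√(0.36668/(1.096 × 1.320 × 0.4090)) = 4.946 s.

4.946 s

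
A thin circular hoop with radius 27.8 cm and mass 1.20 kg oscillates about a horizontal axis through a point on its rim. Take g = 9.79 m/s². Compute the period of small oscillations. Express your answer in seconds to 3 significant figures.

1.50 s

I_cm = mr² = 0.09274 kg·m². The pivot is at distance d = 0.278 m from the centre of mass.
By the parallel-axis theorem, I = I_cm + md² = 0.09274 + 0.09274 = 0.1855 kg·m².
T = 2π√(I/(mgd)) = 2π√(0.1855/(1.20 × 9.79 × 0.278)) = 1.50 s.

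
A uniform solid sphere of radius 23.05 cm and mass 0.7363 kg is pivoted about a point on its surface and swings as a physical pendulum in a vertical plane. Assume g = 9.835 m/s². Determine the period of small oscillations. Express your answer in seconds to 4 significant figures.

I_cm = (2/5)mr² = 0.015648 kg·m². The pivot is at distance d = 0.2305 m from the centre of mass.
By the parallel-axis theorem, I = I_cm + md² = 0.015648 + 0.039120 = 0.054768 kg·m².
T = 2π√(I/(mgd)) = 2π√(0.054768/(0.7363 × 9.835 × 0.2305)) = 1.138 s.

1.138 s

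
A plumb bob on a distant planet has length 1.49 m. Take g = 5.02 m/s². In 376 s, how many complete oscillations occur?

T = 2π√(L/g) = 2π√(1.49/5.02) = 3.423 s.
Number of complete oscillations = ⌊376/3.423⌋ = ⌊109.8⌋ = 109.

109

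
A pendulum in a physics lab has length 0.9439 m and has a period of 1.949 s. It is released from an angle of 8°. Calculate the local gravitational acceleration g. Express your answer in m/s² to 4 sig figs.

From T = 2π√(L/g), g = 4π²L/T² = 4π² × 0.9439/1.9490² = 9.810 m/s².

9.810 m/s²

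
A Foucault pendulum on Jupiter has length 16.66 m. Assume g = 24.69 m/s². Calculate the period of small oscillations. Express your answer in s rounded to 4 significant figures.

T = 2π√(L/g) = 2π√(16.66/24.69) = 2π × 0.82144 = 5.161 s.

5.161 s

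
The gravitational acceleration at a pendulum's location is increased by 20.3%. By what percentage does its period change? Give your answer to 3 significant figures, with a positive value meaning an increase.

T ∝ 1/√g, so T'/T = 1/√(1.203) = 0.9117.
Percentage change in T = (0.9117 − 1) × 100% = -8.83%.

-8.83%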